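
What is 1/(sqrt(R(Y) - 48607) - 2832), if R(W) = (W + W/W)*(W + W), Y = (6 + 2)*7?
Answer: -2832/8062447 - I*sqrt(42223)/8062447 ≈ -0.00035126 - 2.5486e-5*I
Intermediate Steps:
Y = 56 (Y = 8*7 = 56)
R(W) = 2*W*(1 + W) (R(W) = (W + 1)*(2*W) = (1 + W)*(2*W) = 2*W*(1 + W))
1/(sqrt(R(Y) - 48607) - 2832) = 1/(sqrt(2*56*(1 + 56) - 48607) - 2832) = 1/(sqrt(2*56*57 - 48607) - 2832) = 1/(sqrt(6384 - 48607) - 2832) = 1/(sqrt(-42223) - 2832) = 1/(I*sqrt(42223) - 2832) = 1/(-2832 + I*sqrt(42223))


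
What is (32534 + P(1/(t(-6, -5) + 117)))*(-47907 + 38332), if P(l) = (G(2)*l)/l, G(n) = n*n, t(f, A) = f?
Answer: -311551350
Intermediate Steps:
G(n) = n²
P(l) = 4 (P(l) = (2²*l)/l = (4*l)/l = 4)
(32534 + P(1/(t(-6, -5) + 117)))*(-47907 + 38332) = (32534 + 4)*(-47907 + 38332) = 32538*(-9575) = -311551350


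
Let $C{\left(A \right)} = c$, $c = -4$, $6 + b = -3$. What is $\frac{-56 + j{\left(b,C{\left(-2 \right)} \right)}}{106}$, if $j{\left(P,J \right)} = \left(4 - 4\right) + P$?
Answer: $- \frac{65}{106} \approx -0.61321$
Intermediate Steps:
$b = -9$ ($b = -6 - 3 = -9$)
$C{\left(A \right)} = -4$
$j{\left(P,J \right)} = P$ ($j{\left(P,J \right)} = 0 + P = P$)
$\frac{-56 + j{\left(b,C{\left(-2 \right)} \right)}}{106} = \frac{-56 - 9}{106} = \left(-65\right) \frac{1}{106} = - \frac{65}{106}$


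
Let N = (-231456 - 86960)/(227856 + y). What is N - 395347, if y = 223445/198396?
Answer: -17872096890775823/45205942421 ≈ -3.9535e+5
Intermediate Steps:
y = 223445/198396 (y = 223445*(1/198396) = 223445/198396 ≈ 1.1263)
N = -63172460736/45205942421 (N = (-231456 - 86960)/(227856 + 223445/198396) = -318416/45205942421/198396 = -318416*198396/45205942421 = -63172460736/45205942421 ≈ -1.3974)
N - 395347 = -63172460736/45205942421 - 395347 = -17872096890775823/45205942421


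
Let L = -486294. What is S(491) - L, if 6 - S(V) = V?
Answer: 485809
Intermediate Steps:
S(V) = 6 - V
S(491) - L = (6 - 1*491) - 1*(-486294) = (6 - 491) + 486294 = -485 + 486294 = 485809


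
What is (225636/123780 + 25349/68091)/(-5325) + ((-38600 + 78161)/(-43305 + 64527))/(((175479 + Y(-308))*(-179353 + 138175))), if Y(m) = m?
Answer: -8741289497149912400519/21204525635636268879571500 ≈ -0.00041224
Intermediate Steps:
(225636/123780 + 25349/68091)/(-5325) + ((-38600 + 78161)/(-43305 + 64527))/(((175479 + Y(-308))*(-179353 + 138175))) = (225636/123780 + 25349/68091)/(-5325) + ((-38600 + 78161)/(-43305 + 64527))/(((175479 - 308)*(-179353 + 138175))) = (225636*(1/123780) + 25349*(1/68091))*(-1/5325) + (39561/21222)/((175171*(-41178))) = (18803/10315 + 25349/68091)*(-1/5325) + (39561*(1/21222))/(-7213191438) = (1541790008/702358665)*(-1/5325) + (13187/7074)*(-1/7213191438) = -1541790008/3740059891125 - 13187/51026116232412 = -8741289497149912400519/21204525635636268879571500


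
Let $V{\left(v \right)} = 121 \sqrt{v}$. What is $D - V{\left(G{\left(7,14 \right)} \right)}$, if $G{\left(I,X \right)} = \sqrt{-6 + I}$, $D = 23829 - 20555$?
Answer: $3153$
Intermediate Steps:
$D = 3274$ ($D = 23829 - 20555 = 3274$)
$D - V{\left(G{\left(7,14 \right)} \right)} = 3274 - 121 \sqrt{\sqrt{-6 + 7}} = 3274 - 121 \sqrt{\sqrt{1}} = 3274 - 121 \sqrt{1} = 3274 - 121 \cdot 1 = 3274 - 121 = 3153$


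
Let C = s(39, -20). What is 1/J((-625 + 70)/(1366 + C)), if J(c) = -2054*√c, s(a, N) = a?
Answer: I*√31191/227994 ≈ 0.00077462*I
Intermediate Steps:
C = 39
1/J((-625 + 70)/(1366 + C)) = 1/(-2054*√(-625 + 70)/√(1366 + 39)) = 1/(-2054*I*√31191/281) = I*√31191/227994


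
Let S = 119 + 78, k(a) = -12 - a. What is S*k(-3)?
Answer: -1773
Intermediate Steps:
S = 197
S*k(-3) = 197*(-12 - 1*(-3)) = 197*(-12 + 3) = 197*(-9) = -1773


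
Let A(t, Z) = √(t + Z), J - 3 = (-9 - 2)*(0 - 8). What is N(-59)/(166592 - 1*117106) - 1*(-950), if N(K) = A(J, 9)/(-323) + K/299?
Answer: 4540248928853/4779209422 ≈ 950.00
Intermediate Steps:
J = 91 (J = 3 + (-9 - 2)*(0 - 8) = 3 - 11*(-8) = 3 + 88 = 91)
A(t, Z) = √(Z + t)
N(K) = -10/323 + K/299 (N(K) = √(9 + 91)/(-323) + K/299 = √100*(-1/323) + K*(1/299) = 10*(-1/323) + K/299 = -10/323 + K/299)
N(-59)/(166592 - 1*117106) - 1*(-950) = (-10/323 + (1/299)*(-59))/(166592 - 1*117106) - 1*(-950) = (-10/323 - 59/299)/(166592 - 117106) + 950 = -22047/96577/49486 + 950 = -22047/96577*1/49486 + 950 = -22047/4779209422 + 950 = 4540248928853/4779209422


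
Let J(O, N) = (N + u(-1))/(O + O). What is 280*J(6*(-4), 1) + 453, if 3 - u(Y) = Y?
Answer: 2543/6 ≈ 423.83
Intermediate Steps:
u(Y) = 3 - Y
J(O, N) = (4 + N)/(2*O) (J(O, N) = (N + (3 - 1*(-1)))/(O + O) = (N + (3 + 1))/((2*O)) = (N + 4)*(1/(2*O)) = (4 + N)*(1/(2*O)) = (4 + N)/(2*O))
280*J(6*(-4), 1) + 453 = 280*((4 + 1)/(2*((6*(-4))))) + 453 = 280*((1/2)*5/(-24)) + 453 = 280*((1/2)*(-1/24)*5) + 453 = 280*(-5/48) + 453 = -175/6 + 453 = 2543/6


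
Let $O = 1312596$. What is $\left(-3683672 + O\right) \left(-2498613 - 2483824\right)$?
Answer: $11813736792212$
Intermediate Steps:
$\left(-3683672 + O\right) \left(-2498613 - 2483824\right) = \left(-3683672 + 1312596\right) \left(-2498613 - 2483824\right) = - 2371076 \left(-2498613 - 2483824\right) = \left(-2371076\right) \left(-4982437\right) = 11813736792212$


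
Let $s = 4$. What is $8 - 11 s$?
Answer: $-36$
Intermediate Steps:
$8 - 11 s = 8 - 44 = -36$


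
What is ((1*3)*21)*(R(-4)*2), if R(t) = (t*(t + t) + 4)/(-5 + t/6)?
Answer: -13608/17 ≈ -800.47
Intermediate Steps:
R(t) = (4 + 2*t²)/(-5 + t/6) (R(t) = (t*(2*t) + 4)/(-5 + t*(⅙)) = (2*t² + 4)/(-5 + t/6) = (4 + 2*t²)/(-5 + t/6))
((1*3)*21)*(R(-4)*2) = ((1*3)*21)*((12*(2 + (-4)²)/(-30 - 4))*2) = (3*21)*((12*(2 + 16)/(-34))*2) = 63*((12*(-1/34)*18)*2) = 63*(-108/17*2) = 63*(-216/17) = -13608/17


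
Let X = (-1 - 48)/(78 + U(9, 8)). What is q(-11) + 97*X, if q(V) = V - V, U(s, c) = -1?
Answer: -679/11 ≈ -61.727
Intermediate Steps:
X = -7/11 (X = (-1 - 48)/(78 - 1) = -49/77 = -49*1/77 = -7/11 ≈ -0.63636)
q(V) = 0
q(-11) + 97*X = 0 + 97*(-7/11) = 0 - 679/11 = -679/11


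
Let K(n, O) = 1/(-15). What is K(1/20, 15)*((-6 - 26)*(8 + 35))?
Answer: 1376/15 ≈ 91.733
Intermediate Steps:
K(n, O) = -1/15
K(1/20, 15)*((-6 - 26)*(8 + 35)) = -(-6 - 26)*(8 + 35)/15 = -(-32)*43/15 = -1/15*(-1376) = 1376/15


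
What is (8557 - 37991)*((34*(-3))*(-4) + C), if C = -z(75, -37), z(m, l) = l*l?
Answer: 28286074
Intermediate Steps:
z(m, l) = l²
C = -1369 (C = -1*(-37)² = -1*1369 = -1369)
(8557 - 37991)*((34*(-3))*(-4) + C) = (8557 - 37991)*((34*(-3))*(-4) - 1369) = -29434*(-102*(-4) - 1369) = -29434*(408 - 1369) = -29434*(-961) = 28286074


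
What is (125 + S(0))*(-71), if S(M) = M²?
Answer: -8875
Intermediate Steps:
(125 + S(0))*(-71) = (125 + 0²)*(-71) = (125 + 0)*(-71) = 125*(-71) = -8875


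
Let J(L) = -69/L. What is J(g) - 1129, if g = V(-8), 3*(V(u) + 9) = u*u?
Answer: -41980/37 ≈ -1134.6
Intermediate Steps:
V(u) = -9 + u**2/3 (V(u) = -9 + (u*u)/3 = -9 + u**2/3)
g = 37/3 (g = -9 + (1/3)*(-8)**2 = -9 + (1/3)*64 = -9 + 64/3 = 37/3 ≈ 12.333)
J(g) - 1129 = -69/37/3 - 1129 = -69*3/37 - 1129 = -207/37 - 1129 = -41980/37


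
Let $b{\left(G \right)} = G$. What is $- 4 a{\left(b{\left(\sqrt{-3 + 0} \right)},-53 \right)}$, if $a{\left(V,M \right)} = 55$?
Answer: $-220$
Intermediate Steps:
$- 4 a{\left(b{\left(\sqrt{-3 + 0} \right)},-53 \right)} = \left(-4\right) 55 = -220$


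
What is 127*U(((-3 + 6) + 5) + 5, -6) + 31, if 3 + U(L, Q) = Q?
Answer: -1112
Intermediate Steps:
U(L, Q) = -3 + Q
127*U(((-3 + 6) + 5) + 5, -6) + 31 = 127*(-3 - 6) + 31 = 127*(-9) + 31 = -1143 + 31 = -1112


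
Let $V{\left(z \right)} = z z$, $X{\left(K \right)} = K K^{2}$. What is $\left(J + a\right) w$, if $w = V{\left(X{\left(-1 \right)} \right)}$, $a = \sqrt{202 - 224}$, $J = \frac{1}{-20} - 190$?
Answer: $- \frac{3801}{20} + i \sqrt{22} \approx -190.05 + 4.6904 i$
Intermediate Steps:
$J = - \frac{3801}{20}$ ($J = - \frac{1}{20} - 190 = - \frac{3801}{20} \approx -190.05$)
$X{\left(K \right)} = K^{3}$
$a = i \sqrt{22}$ ($a = \sqrt{-22} = i \sqrt{22} \approx 4.6904 i$)
$V{\left(z \right)} = z^{2}$
$w = 1$ ($w = \left(\left(-1\right)^{3}\right)^{2} = \left(-1\right)^{2} = 1$)
$\left(J + a\right) w = \left(- \frac{3801}{20} + i \sqrt{22}\right) 1 = - \frac{3801}{20} + i \sqrt{22}$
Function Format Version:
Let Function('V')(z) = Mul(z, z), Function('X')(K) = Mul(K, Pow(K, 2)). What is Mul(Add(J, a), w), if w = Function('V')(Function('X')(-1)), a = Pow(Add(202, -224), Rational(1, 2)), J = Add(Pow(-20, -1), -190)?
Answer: Add(Rational(-3801, 20), Mul(I, Pow(22, Rational(1, 2)))) ≈ Add(-190.05, Mul(4.6904, I))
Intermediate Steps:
J = Rational(-3801, 20) (J = Add(Rational(-1, 20), -190) = Rational(-3801, 20) ≈ -190.05)
Function('X')(K) = Pow(K, 3)
a = Mul(I, Pow(22, Rational(1, 2))) (a = Pow(-22, Rational(1, 2)) = Mul(I, Pow(22, Rational(1, 2))) ≈ Mul(4.6904, I))
Function('V')(z) = Pow(z, 2)
w = 1 (w = Pow(Pow(-1, 3), 2) = Pow(-1, 2) = 1)
Mul(Add(J, a), w) = Mul(Add(Rational(-3801, 20), Mul(I, Pow(22, Rational(1, 2)))), 1) = Add(Rational(-3801, 20), Mul(I, Pow(22, Rational(1, 2))))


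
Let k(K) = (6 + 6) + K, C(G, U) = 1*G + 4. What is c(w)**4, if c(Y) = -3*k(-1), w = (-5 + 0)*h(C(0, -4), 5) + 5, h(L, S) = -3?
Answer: 1185921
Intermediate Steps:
C(G, U) = 4 + G (C(G, U) = G + 4 = 4 + G)
k(K) = 12 + K
w = 20 (w = (-5 + 0)*(-3) + 5 = -5*(-3) + 5 = 15 + 5 = 20)
c(Y) = -33 (c(Y) = -3*(12 - 1) = -3*11 = -33)
c(w)**4 = (-33)**4 = 1185921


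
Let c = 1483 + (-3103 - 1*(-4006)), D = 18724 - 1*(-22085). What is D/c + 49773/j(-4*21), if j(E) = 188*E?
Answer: 1864175/133616 ≈ 13.952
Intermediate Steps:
D = 40809 (D = 18724 + 22085 = 40809)
c = 2386 (c = 1483 + (-3103 + 4006) = 1483 + 903 = 2386)
D/c + 49773/j(-4*21) = 40809/2386 + 49773/((188*(-4*21))) = 40809*(1/2386) + 49773/((188*(-84))) = 40809/2386 + 49773/(-15792) = 40809/2386 + 49773*(-1/15792) = 40809/2386 - 353/112 = 1864175/133616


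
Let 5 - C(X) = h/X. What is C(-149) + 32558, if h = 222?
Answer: 4852109/149 ≈ 32565.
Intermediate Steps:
C(X) = 5 - 222/X
C(-149) + 32558 = (5 - 222/(-149)) + 32558 = (5 - 222*(-1/149)) + 32558 = (5 + 222/149) + 32558 = 967/149 + 32558 = 4852109/149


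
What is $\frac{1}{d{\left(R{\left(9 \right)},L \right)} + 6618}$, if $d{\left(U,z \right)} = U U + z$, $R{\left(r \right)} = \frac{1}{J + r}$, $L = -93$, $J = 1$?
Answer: $\frac{100}{652501} \approx 0.00015326$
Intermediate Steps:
$R{\left(r \right)} = \frac{1}{1 + r}$
$d{\left(U,z \right)} = z + U^{2}$ ($d{\left(U,z \right)} = U^{2} + z = z + U^{2}$)
$\frac{1}{d{\left(R{\left(9 \right)},L \right)} + 6618} = \frac{1}{\left(-93 + \left(\frac{1}{1 + 9}\right)^{2}\right) + 6618} = \frac{1}{\left(-93 + \left(\frac{1}{10}\right)^{2}\right) + 6618} = \frac{1}{\left(-93 + \frac{1}{100}\right) + 6618} = \frac{1}{- \frac{9299}{100} + 6618} = \frac{1}{\frac{652501}{100}} = \frac{100}{652501}$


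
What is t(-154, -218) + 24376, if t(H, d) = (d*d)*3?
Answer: 166948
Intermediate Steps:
t(H, d) = 3*d² (t(H, d) = d²*3 = 3*d²)
t(-154, -218) + 24376 = 3*(-218)² + 24376 = 3*47524 + 24376 = 142572 + 24376 = 166948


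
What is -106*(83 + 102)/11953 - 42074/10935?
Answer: -717345872/130706055 ≈ -5.4882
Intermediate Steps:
-106*(83 + 102)/11953 - 42074/10935 = -106*185*(1/11953) - 42074*1/10935 = -19610*1/11953 - 42074/10935 = -19610/11953 - 42074/10935 = -717345872/130706055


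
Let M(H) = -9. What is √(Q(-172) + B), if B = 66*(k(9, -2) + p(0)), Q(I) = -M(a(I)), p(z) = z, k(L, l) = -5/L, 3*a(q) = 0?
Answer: I*√249/3 ≈ 5.2599*I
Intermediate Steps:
a(q) = 0 (a(q) = (⅓)*0 = 0)
Q(I) = 9 (Q(I) = -1*(-9) = 9)
B = -110/3 (B = 66*(-5/9 + 0) = 66*(-5/9) = -110/3 ≈ -36.667)
√(Q(-172) + B) = √(9 - 110/3) = √(-83/3) = I*√249/3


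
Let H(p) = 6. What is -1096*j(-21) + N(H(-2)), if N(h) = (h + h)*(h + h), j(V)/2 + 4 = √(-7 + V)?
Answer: 8912 - 4384*I*√7 ≈ 8912.0 - 11599.0*I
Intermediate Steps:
j(V) = -8 + 2*√(-7 + V)
N(h) = 4*h² (N(h) = (2*h)*(2*h) = 4*h²)
-1096*j(-21) + N(H(-2)) = -1096*(-8 + 2*√(-7 - 21)) + 4*6² = -1096*(-8 + 2*√(-28)) + 4*36 = -1096*(-8 + 2*(2*I*√7)) + 144 = -1096*(-8 + 4*I*√7) + 144 = (8768 - 4384*I*√7) + 144 = 8912 - 4384*I*√7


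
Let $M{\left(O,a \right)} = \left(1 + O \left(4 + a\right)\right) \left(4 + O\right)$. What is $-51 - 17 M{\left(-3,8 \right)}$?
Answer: $544$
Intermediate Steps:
$-51 - 17 M{\left(-3,8 \right)} = -51 - 17 \left(4 + 4 \left(-3\right)^{2} + 17 \left(-3\right) + 8 \left(-3\right)^{2} + 4 \left(-3\right) 8\right) = -51 - 17 \left(4 + 4 \cdot 9 - 51 + 8 \cdot 9 - 96\right) = -51 - 17 \left(4 + 36 - 51 + 72 - 96\right) = -51 - -595 = -51 + 595 = 544$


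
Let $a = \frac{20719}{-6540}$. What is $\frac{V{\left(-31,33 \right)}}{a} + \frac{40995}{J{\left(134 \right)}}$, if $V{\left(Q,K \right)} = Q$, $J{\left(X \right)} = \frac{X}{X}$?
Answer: $\frac{849578145}{20719} \approx 41005.0$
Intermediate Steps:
$J{\left(X \right)} = 1$
$a = - \frac{20719}{6540}$ ($a = 20719 \left(- \frac{1}{6540}\right) = - \frac{20719}{6540} \approx -3.168$)
$\frac{V{\left(-31,33 \right)}}{a} + \frac{40995}{J{\left(134 \right)}} = - \frac{31}{- \frac{20719}{6540}} + \frac{40995}{1} = \left(-31\right) \left(- \frac{6540}{20719}\right) + 40995 \cdot 1 = \frac{202740}{20719} + 40995 = \frac{849578145}{20719}$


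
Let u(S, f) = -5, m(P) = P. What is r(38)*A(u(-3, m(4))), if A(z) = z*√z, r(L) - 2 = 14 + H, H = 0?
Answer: -80*I*√5 ≈ -178.89*I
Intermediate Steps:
r(L) = 16 (r(L) = 2 + (14 + 0) = 2 + 14 = 16)
A(z) = z^(3/2)
r(38)*A(u(-3, m(4))) = 16*(-5)^(3/2) = 16*(-5*I*√5) = -80*I*√5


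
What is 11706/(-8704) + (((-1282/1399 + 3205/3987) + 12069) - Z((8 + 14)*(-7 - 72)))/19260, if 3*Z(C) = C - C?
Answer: -83953032296431/116882402077440 ≈ -0.71827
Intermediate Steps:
Z(C) = 0 (Z(C) = (C - C)/3 = (1/3)*0 = 0)
11706/(-8704) + (((-1282/1399 + 3205/3987) + 12069) - Z((8 + 14)*(-7 - 72)))/19260 = 11706/(-8704) + (((-1282/1399 + 3205/3987) + 12069) - 1*0)/19260 = 11706*(-1/8704) + (((-1282*1/1399 + 3205*(1/3987)) + 12069) + 0)*(1/19260) = -5853/4352 + (((-1282/1399 + 3205/3987) + 12069) + 0)*(1/19260) = -5853/4352 + ((-627539/5577813 + 12069) + 0)*(1/19260) = -5853/4352 + (67317997558/5577813 + 0)*(1/19260) = -5853/4352 + (67317997558/5577813)*(1/19260) = -5853/4352 + 33658998779/53714339190 = -83953032296431/116882402077440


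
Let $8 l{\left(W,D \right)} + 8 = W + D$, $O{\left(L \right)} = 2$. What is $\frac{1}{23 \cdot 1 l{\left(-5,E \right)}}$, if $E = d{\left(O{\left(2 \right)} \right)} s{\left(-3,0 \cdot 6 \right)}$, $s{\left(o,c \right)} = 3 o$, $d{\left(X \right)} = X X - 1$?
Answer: $- \frac{1}{115} \approx -0.0086956$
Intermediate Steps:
$d{\left(X \right)} = -1 + X^{2}$ ($d{\left(X \right)} = X^{2} - 1 = -1 + X^{2}$)
$E = -27$ ($E = \left(-1 + 2^{2}\right) 3 \left(-3\right) = \left(-1 + 4\right) \left(-9\right) = 3 \left(-9\right) = -27$)
$l{\left(W,D \right)} = -1 + \frac{D}{8} + \frac{W}{8}$ ($l{\left(W,D \right)} = -1 + \frac{W + D}{8} = -1 + \frac{D + W}{8} = -1 + \left(\frac{D}{8} + \frac{W}{8}\right) = -1 + \frac{D}{8} + \frac{W}{8}$)
$\frac{1}{23 \cdot 1 l{\left(-5,E \right)}} = \frac{1}{23 \cdot 1 \left(-1 + \frac{1}{8} \left(-27\right) + \frac{1}{8} \left(-5\right)\right)} = \frac{1}{23 \left(-1 - \frac{27}{8} - \frac{5}{8}\right)} = \frac{1}{23 \left(-5\right)} = \frac{1}{-115} = - \frac{1}{115}$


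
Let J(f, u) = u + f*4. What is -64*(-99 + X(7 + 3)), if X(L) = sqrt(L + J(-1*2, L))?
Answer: 6336 - 128*sqrt(3) ≈ 6114.3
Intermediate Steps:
J(f, u) = u + 4*f
X(L) = sqrt(-8 + 2*L) (X(L) = sqrt(L + (L + 4*(-1*2))) = sqrt(L + (L + 4*(-2))) = sqrt(L + (L - 8)) = sqrt(L + (-8 + L)) = sqrt(-8 + 2*L))
-64*(-99 + X(7 + 3)) = -64*(-99 + sqrt(-8 + 2*(7 + 3))) = -64*(-99 + sqrt(-8 + 2*10)) = -64*(-99 + sqrt(-8 + 20)) = -64*(-99 + sqrt(12)) = -64*(-99 + 2*sqrt(3)) = 6336 - 128*sqrt(3)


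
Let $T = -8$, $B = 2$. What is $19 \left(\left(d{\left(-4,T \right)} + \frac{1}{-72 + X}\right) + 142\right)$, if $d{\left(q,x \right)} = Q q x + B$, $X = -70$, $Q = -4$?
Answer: $\frac{43149}{142} \approx 303.87$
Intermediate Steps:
$d{\left(q,x \right)} = 2 - 4 q x$ ($d{\left(q,x \right)} = - 4 q x + 2 = 2 - 4 q x$)
$19 \left(\left(d{\left(-4,T \right)} + \frac{1}{-72 + X}\right) + 142\right) = 19 \left(\left(\left(2 - \left(-16\right) \left(-8\right)\right) + \frac{1}{-72 - 70}\right) + 142\right) = 19 \left(\left(\left(2 - 128\right) + \frac{1}{-142}\right) + 142\right) = 19 \left(\left(-126 - \frac{1}{142}\right) + 142\right) = 19 \left(- \frac{17893}{142} + 142\right) = 19 \cdot \frac{2271}{142} = \frac{43149}{142}$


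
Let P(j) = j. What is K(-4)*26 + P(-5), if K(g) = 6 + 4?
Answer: 255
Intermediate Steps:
K(g) = 10
K(-4)*26 + P(-5) = 10*26 - 5 = 260 - 5 = 255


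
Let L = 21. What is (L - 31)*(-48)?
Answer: 480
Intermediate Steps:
(L - 31)*(-48) = (21 - 31)*(-48) = -10*(-48) = 480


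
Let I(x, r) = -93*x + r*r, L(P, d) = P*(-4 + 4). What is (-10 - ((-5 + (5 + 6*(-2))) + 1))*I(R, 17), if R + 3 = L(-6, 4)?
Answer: 568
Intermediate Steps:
L(P, d) = 0 (L(P, d) = P*0 = 0)
R = -3 (R = -3 + 0 = -3)
I(x, r) = r² - 93*x (I(x, r) = -93*x + r² = r² - 93*x)
(-10 - ((-5 + (5 + 6*(-2))) + 1))*I(R, 17) = (-10 - ((-5 + (5 + 6*(-2))) + 1))*(17² - 93*(-3)) = (-10 - ((-5 + (5 - 12)) + 1))*(289 + 279) = (-10 - ((-5 - 7) + 1))*568 = (-10 - (-12 + 1))*568 = (-10 - 1*(-11))*568 = (-10 + 11)*568 = 1*568 = 568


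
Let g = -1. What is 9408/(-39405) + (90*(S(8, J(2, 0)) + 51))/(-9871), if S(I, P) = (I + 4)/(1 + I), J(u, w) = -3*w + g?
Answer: -92821306/129655585 ≈ -0.71591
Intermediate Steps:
J(u, w) = -1 - 3*w (J(u, w) = -3*w - 1 = -1 - 3*w)
S(I, P) = (4 + I)/(1 + I)
9408/(-39405) + (90*(S(8, J(2, 0)) + 51))/(-9871) = 9408/(-39405) + (90*((4 + 8)/(1 + 8) + 51))/(-9871) = 9408*(-1/39405) + (90*(12/9 + 51))*(-1/9871) = -3136/13135 + (90*((⅑)*12 + 51))*(-1/9871) = -3136/13135 + (90*(4/3 + 51))*(-1/9871) = -3136/13135 + (90*(157/3))*(-1/9871) = -3136/13135 + 4710*(-1/9871) = -3136/13135 - 4710/9871 = -92821306/129655585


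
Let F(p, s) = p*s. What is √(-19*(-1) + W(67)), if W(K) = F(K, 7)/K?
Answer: √26 ≈ 5.0990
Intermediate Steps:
W(K) = 7 (W(K) = (K*7)/K = (7*K)/K = 7)
√(-19*(-1) + W(67)) = √(-19*(-1) + 7) = √(19 + 7) = √26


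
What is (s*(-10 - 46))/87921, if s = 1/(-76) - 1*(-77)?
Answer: -81914/1670499 ≈ -0.049036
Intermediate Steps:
s = 5851/76 (s = -1/76 + 77 = 5851/76 ≈ 76.987)
(s*(-10 - 46))/87921 = (5851*(-10 - 46)/76)/87921 = ((5851/76)*(-56))*(1/87921) = -81914/19*1/87921 = -81914/1670499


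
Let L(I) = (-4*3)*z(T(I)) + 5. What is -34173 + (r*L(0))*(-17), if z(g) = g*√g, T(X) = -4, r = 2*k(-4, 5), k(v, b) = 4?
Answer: -34853 - 13056*I ≈ -34853.0 - 13056.0*I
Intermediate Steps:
r = 8 (r = 2*4 = 8)
z(g) = g^(3/2)
L(I) = 5 + 96*I (L(I) = (-4*3)*(-4)^(3/2) + 5 = -(-96)*I + 5 = 96*I + 5 = 5 + 96*I)
-34173 + (r*L(0))*(-17) = -34173 + (8*(5 + 96*I))*(-17) = -34173 + (40 + 768*I)*(-17) = -34173 + (-680 - 13056*I) = -34853 - 13056*I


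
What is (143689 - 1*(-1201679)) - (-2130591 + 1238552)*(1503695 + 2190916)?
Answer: 3295738447197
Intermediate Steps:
(143689 - 1*(-1201679)) - (-2130591 + 1238552)*(1503695 + 2190916) = (143689 + 1201679) - (-892039)*3694611 = 1345368 - 1*(-3295737101829) = 1345368 + 3295737101829 = 3295738447197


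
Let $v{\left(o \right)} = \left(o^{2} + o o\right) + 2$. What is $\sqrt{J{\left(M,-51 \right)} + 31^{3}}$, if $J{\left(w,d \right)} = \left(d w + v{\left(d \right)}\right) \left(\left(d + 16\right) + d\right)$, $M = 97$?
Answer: $\sqrt{7689} \approx 87.687$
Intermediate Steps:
$v{\left(o \right)} = 2 + 2 o^{2}$ ($v{\left(o \right)} = \left(o^{2} + o^{2}\right) + 2 = 2 o^{2} + 2 = 2 + 2 o^{2}$)
$J{\left(w,d \right)} = \left(16 + 2 d\right) \left(2 + 2 d^{2} + d w\right)$ ($J{\left(w,d \right)} = \left(d w + \left(2 + 2 d^{2}\right)\right) \left(\left(d + 16\right) + d\right) = \left(2 + 2 d^{2} + d w\right) \left(\left(16 + d\right) + d\right) = \left(2 + 2 d^{2} + d w\right) \left(16 + 2 d\right) = \left(16 + 2 d\right) \left(2 + 2 d^{2} + d w\right)$)
$\sqrt{J{\left(M,-51 \right)} + 31^{3}} = \sqrt{\left(32 + 32 \left(-51\right)^{2} + 2 \cdot 97 \left(-51\right)^{2} + 4 \left(-51\right) \left(1 + \left(-51\right)^{2}\right) + 16 \left(-51\right) 97\right) + 31^{3}} = \sqrt{\left(32 + 32 \cdot 2601 + 2 \cdot 97 \cdot 2601 + 4 \left(-51\right) \left(1 + 2601\right) - 79152\right) + 29791} = \sqrt{\left(32 + 83232 + 504594 + 4 \left(-51\right) 2602 - 79152\right) + 29791} = \sqrt{\left(32 + 83232 + 504594 - 530808 - 79152\right) + 29791} = \sqrt{-22102 + 29791} = \sqrt{7689}$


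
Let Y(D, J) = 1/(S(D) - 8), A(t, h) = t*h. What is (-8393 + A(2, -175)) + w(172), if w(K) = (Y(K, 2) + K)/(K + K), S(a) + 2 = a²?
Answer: -88941439079/10173456 ≈ -8742.5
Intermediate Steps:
A(t, h) = h*t
S(a) = -2 + a²
Y(D, J) = 1/(-10 + D²) (Y(D, J) = 1/((-2 + D²) - 8) = 1/(-10 + D²))
w(K) = (K + 1/(-10 + K²))/(2*K) (w(K) = (1/(-10 + K²) + K)/(K + K) = (K + 1/(-10 + K²))/((2*K)) = (K + 1/(-10 + K²))*(1/(2*K)) = (K + 1/(-10 + K²))/(2*K))
(-8393 + A(2, -175)) + w(172) = (-8393 - 175*2) + (½)*(1 + 172*(-10 + 172²))/(172*(-10 + 172²)) = (-8393 - 350) + (½)*(1/172)*(1 + 172*(-10 + 29584))/(-10 + 29584) = -8743 + (½)*(1/172)*(1 + 172*29574)/29574 = -8743 + (½)*(1/172)*(1/29574)*(1 + 5086728) = -8743 + (½)*(1/172)*(1/29574)*5086729 = -8743 + 5086729/10173456 = -88941439079/10173456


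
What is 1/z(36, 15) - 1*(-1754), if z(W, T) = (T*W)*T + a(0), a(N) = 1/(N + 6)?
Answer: 85246160/48601 ≈ 1754.0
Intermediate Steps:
a(N) = 1/(6 + N)
z(W, T) = ⅙ + W*T² (z(W, T) = (T*W)*T + 1/(6 + 0) = W*T² + 1/6 = W*T² + ⅙ = ⅙ + W*T²)
1/z(36, 15) - 1*(-1754) = 1/(⅙ + 36*15²) - 1*(-1754) = 1/(⅙ + 36*225) + 1754 = 1/(⅙ + 8100) + 1754 = 1/(48601/6) + 1754 = 6/48601 + 1754 = 85246160/48601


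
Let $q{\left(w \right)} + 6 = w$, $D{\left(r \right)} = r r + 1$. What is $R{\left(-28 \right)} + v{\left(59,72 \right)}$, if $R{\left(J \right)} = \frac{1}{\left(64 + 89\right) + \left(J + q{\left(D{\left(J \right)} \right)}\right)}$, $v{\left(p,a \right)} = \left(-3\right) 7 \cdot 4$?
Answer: $- \frac{75935}{904} \approx -83.999$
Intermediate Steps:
$D{\left(r \right)} = 1 + r^{2}$ ($D{\left(r \right)} = r^{2} + 1 = 1 + r^{2}$)
$q{\left(w \right)} = -6 + w$
$v{\left(p,a \right)} = -84$ ($v{\left(p,a \right)} = \left(-21\right) 4 = -84$)
$R{\left(J \right)} = \frac{1}{148 + J + J^{2}}$ ($R{\left(J \right)} = \frac{1}{\left(64 + 89\right) + \left(J + \left(-6 + \left(1 + J^{2}\right)\right)\right)} = \frac{1}{153 + \left(J + \left(-5 + J^{2}\right)\right)} = \frac{1}{153 + \left(-5 + J + J^{2}\right)} = \frac{1}{148 + J + J^{2}}$)
$R{\left(-28 \right)} + v{\left(59,72 \right)} = \frac{1}{148 - 28 + \left(-28\right)^{2}} - 84 = \frac{1}{148 - 28 + 784} - 84 = \frac{1}{904} - 84 = - \frac{75935}{904}$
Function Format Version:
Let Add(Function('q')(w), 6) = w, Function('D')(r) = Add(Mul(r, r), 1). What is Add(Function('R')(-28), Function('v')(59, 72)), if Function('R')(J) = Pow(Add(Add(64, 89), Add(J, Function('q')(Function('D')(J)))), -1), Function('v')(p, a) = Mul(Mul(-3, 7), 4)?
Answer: Rational(-75935, 904) ≈ -83.999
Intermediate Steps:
Function('D')(r) = Add(1, Pow(r, 2)) (Function('D')(r) = Add(Pow(r, 2), 1) = Add(1, Pow(r, 2)))
Function('q')(w) = Add(-6, w)
Function('v')(p, a) = -84 (Function('v')(p, a) = Mul(-21, 4) = -84)
Function('R')(J) = Pow(Add(148, J, Pow(J, 2)), -1) (Function('R')(J) = Pow(Add(Add(64, 89), Add(J, Add(-6, Add(1, Pow(J, 2))))), -1) = Pow(Add(153, Add(J, Add(-5, Pow(J, 2)))), -1) = Pow(Add(153, Add(-5, J, Pow(J, 2))), -1) = Pow(Add(148, J, Pow(J, 2)), -1))
Add(Function('R')(-28), Function('v')(59, 72)) = Add(Pow(Add(148, -28, Pow(-28, 2)), -1), -84) = Add(Pow(Add(148, -28, 784), -1), -84) = Add(Pow(904, -1), -84) = Add(Rational(1, 904), -84) = Rational(-75935, 904)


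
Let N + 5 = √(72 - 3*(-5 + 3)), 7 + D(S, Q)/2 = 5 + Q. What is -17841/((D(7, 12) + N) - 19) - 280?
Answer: -44362/31 - 17841*√78/62 ≈ -3972.4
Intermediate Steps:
D(S, Q) = -4 + 2*Q (D(S, Q) = -14 + 2*(5 + Q) = -14 + (10 + 2*Q) = -4 + 2*Q)
N = -5 + √78 (N = -5 + √(72 - 3*(-5 + 3)) = -5 + √(72 - 3*(-2)) = -5 + √(72 + 6) = -5 + √78 ≈ 3.8318)
-17841/((D(7, 12) + N) - 19) - 280 = -17841/(((-4 + 2*12) + (-5 + √78)) - 19) - 280 = -17841/(((-4 + 24) + (-5 + √78)) - 19) - 280 = -17841/((20 + (-5 + √78)) - 19) - 280 = -17841/((15 + √78) - 19) - 280 = -17841/(-4 + √78) - 280 = -280 - 17841/(-4 + √78)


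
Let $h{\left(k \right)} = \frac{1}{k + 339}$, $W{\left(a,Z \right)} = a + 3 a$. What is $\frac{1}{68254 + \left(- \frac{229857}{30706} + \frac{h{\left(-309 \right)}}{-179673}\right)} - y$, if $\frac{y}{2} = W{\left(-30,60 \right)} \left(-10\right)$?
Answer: $- \frac{521333567901001605}{217222321284962} \approx -2400.0$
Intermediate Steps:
$W{\left(a,Z \right)} = 4 a$
$h{\left(k \right)} = \frac{1}{339 + k}$
$y = 2400$ ($y = 2 \cdot 4 \left(-30\right) \left(-10\right) = 2 \left(\left(-120\right) \left(-10\right)\right) = 2 \cdot 1200 = 2400$)
$\frac{1}{68254 + \left(- \frac{229857}{30706} + \frac{h{\left(-309 \right)}}{-179673}\right)} - y = \frac{1}{68254 - \left(\frac{229857}{30706} - \frac{1}{\left(339 - 309\right) \left(-179673\right)}\right)} - 2400 = \frac{1}{68254 - \left(\frac{229857}{30706} - \frac{1}{30} \left(- \frac{1}{179673}\right)\right)} - 2400 = \frac{1}{68254 + \left(- \frac{229857}{30706} + \frac{1}{30} \left(- \frac{1}{179673}\right)\right)} - 2400 = \frac{1}{68254 - \frac{23826402568}{3182907195}} - 2400 = \frac{1}{\frac{217222321284962}{3182907195}} - 2400 = \frac{3182907195}{217222321284962} - 2400 = - \frac{521333567901001605}{217222321284962}$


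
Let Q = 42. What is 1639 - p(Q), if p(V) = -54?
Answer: 1693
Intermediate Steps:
1639 - p(Q) = 1639 - 1*(-54) = 1639 + 54 = 1693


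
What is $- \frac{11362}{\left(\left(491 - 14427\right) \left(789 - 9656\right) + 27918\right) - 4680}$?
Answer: $- \frac{5681}{61796875} \approx -9.193 \cdot 10^{-5}$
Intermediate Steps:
$- \frac{11362}{\left(\left(491 - 14427\right) \left(789 - 9656\right) + 27918\right) - 4680} = - \frac{11362}{\left(\left(491 - 14427\right) \left(-8867\right) + 27918\right) - 4680} = - \frac{11362}{\left(\left(-13936\right) \left(-8867\right) + 27918\right) - 4680} = - \frac{11362}{\left(123570512 + 27918\right) - 4680} = - \frac{11362}{123598430 - 4680} = - \frac{11362}{123593750} = \left(-11362\right) \frac{1}{123593750} = - \frac{5681}{61796875}$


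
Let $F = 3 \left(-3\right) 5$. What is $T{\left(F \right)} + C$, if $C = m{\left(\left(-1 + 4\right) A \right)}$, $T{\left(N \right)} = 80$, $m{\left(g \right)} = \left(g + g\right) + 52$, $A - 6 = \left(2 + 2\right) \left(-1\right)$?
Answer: $144$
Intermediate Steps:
$F = -45$ ($F = \left(-9\right) 5 = -45$)
$A = 2$ ($A = 6 + \left(2 + 2\right) \left(-1\right) = 6 + 4 \left(-1\right) = 6 - 4 = 2$)
$m{\left(g \right)} = 52 + 2 g$ ($m{\left(g \right)} = 2 g + 52 = 52 + 2 g$)
$C = 64$ ($C = 52 + 2 \left(-1 + 4\right) 2 = 52 + 2 \cdot 3 \cdot 2 = 52 + 2 \cdot 6 = 52 + 12 = 64$)
$T{\left(F \right)} + C = 80 + 64 = 144$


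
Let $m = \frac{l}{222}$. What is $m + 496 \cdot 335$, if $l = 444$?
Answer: $166162$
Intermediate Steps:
$m = 2$ ($m = \frac{444}{222} = 444 \cdot \frac{1}{222} = 2$)
$m + 496 \cdot 335 = 2 + 496 \cdot 335 = 2 + 166160 = 166162$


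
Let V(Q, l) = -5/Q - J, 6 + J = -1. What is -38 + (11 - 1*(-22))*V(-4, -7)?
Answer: 937/4 ≈ 234.25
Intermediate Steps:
J = -7 (J = -6 - 1 = -7)
V(Q, l) = 7 - 5/Q (V(Q, l) = -5/Q - 1*(-7) = -5/Q + 7 = 7 - 5/Q)
-38 + (11 - 1*(-22))*V(-4, -7) = -38 + (11 - 1*(-22))*(7 - 5/(-4)) = -38 + (11 + 22)*(7 - 5*(-¼)) = -38 + 33*(7 + 5/4) = -38 + 33*(33/4) = -38 + 1089/4 = 937/4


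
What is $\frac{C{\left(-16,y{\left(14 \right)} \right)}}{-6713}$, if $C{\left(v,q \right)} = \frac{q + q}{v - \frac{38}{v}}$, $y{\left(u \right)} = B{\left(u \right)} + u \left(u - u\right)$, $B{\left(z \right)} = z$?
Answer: $\frac{32}{104531} \approx 0.00030613$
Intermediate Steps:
$y{\left(u \right)} = u$ ($y{\left(u \right)} = u + u \left(u - u\right) = u + u 0 = u + 0 = u$)
$C{\left(v,q \right)} = \frac{2 q}{v - \frac{38}{v}}$
$\frac{C{\left(-16,y{\left(14 \right)} \right)}}{-6713} = \frac{2 \cdot 14 \left(-16\right) \frac{1}{-38 + \left(-16\right)^{2}}}{-6713} = 2 \cdot 14 \left(-16\right) \frac{1}{-38 + 256} \left(- \frac{1}{6713}\right) = 2 \cdot 14 \left(-16\right) \frac{1}{218} \left(- \frac{1}{6713}\right) = \left(- \frac{224}{109}\right) \left(- \frac{1}{6713}\right) = \frac{32}{104531}$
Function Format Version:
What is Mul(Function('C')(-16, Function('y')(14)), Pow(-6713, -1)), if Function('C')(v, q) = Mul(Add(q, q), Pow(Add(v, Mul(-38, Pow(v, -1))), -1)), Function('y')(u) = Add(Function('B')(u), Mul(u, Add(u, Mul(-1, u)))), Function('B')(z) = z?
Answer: Rational(32, 104531) ≈ 0.00030613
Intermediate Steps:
Function('y')(u) = u (Function('y')(u) = Add(u, Mul(u, Add(u, Mul(-1, u)))) = Add(u, Mul(u, 0)) = Add(u, 0) = u)
Function('C')(v, q) = Mul(2, q, Pow(Add(v, Mul(-38, Pow(v, -1))), -1)) (Function('C')(v, q) = Mul(Mul(2, q), Pow(Add(v, Mul(-38, Pow(v, -1))), -1)) = Mul(2, q, Pow(Add(v, Mul(-38, Pow(v, -1))), -1)))
Mul(Function('C')(-16, Function('y')(14)), Pow(-6713, -1)) = Mul(Mul(2, 14, -16, Pow(Add(-38, Pow(-16, 2)), -1)), Pow(-6713, -1)) = Mul(Mul(2, 14, -16, Pow(Add(-38, 256), -1)), Rational(-1, 6713)) = Mul(Mul(2, 14, -16, Pow(218, -1)), Rational(-1, 6713)) = Mul(Mul(2, 14, -16, Rational(1, 218)), Rational(-1, 6713)) = Mul(Rational(-224, 109), Rational(-1, 6713)) = Rational(32, 104531)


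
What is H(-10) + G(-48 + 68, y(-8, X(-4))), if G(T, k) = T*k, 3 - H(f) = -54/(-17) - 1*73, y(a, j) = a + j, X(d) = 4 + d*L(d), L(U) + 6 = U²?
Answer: -13722/17 ≈ -807.18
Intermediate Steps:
L(U) = -6 + U²
X(d) = 4 + d*(-6 + d²)
H(f) = 1238/17 (H(f) = 3 - (-54/(-17) - 1*73) = 3 - (-54*(-1/17) - 73) = 3 - (54/17 - 73) = 3 - 1*(-1187/17) = 3 + 1187/17 = 1238/17)
H(-10) + G(-48 + 68, y(-8, X(-4))) = 1238/17 + (-48 + 68)*(-8 + (4 - 4*(-6 + (-4)²))) = 1238/17 + 20*(-8 + (4 - 4*(-6 + 16))) = 1238/17 + 20*(-8 + (4 - 4*10)) = 1238/17 + 20*(-8 + (4 - 40)) = 1238/17 + 20*(-8 - 36) = 1238/17 + 20*(-44) = 1238/17 - 880 = -13722/17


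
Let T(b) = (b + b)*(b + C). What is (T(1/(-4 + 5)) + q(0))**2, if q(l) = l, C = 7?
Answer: 256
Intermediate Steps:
T(b) = 2*b*(7 + b) (T(b) = (b + b)*(b + 7) = (2*b)*(7 + b) = 2*b*(7 + b))
(T(1/(-4 + 5)) + q(0))**2 = (2*(7 + 1/(-4 + 5))/(-4 + 5) + 0)**2 = (2*(7 + 1/1)/1 + 0)**2 = (2*1*(7 + 1) + 0)**2 = (2*1*8 + 0)**2 = (16 + 0)**2 = 16**2 = 256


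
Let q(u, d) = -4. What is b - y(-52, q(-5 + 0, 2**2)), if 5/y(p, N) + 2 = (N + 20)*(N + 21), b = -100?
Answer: -5401/54 ≈ -100.02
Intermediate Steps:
y(p, N) = 5/(-2 + (20 + N)*(21 + N)) (y(p, N) = 5/(-2 + (N + 20)*(N + 21)) = 5/(-2 + (20 + N)*(21 + N)))
b - y(-52, q(-5 + 0, 2**2)) = -100 - 5/(418 + (-4)**2 + 41*(-4)) = -100 - 5/(418 + 16 - 164) = -100 - 5/270 = -100 - 1*1/54 = -100 - 1/54 = -5401/54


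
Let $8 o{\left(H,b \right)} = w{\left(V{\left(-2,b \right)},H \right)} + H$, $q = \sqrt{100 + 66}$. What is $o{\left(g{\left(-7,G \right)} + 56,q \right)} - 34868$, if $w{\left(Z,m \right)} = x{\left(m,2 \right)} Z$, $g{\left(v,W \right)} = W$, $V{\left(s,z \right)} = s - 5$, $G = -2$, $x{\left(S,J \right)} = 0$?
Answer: $- \frac{139445}{4} \approx -34861.0$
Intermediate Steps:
$V{\left(s,z \right)} = -5 + s$
$w{\left(Z,m \right)} = 0$ ($w{\left(Z,m \right)} = 0 Z = 0$)
$q = \sqrt{166} \approx 12.884$
$o{\left(H,b \right)} = \frac{H}{8}$ ($o{\left(H,b \right)} = \frac{0 + H}{8} = \frac{H}{8}$)
$o{\left(g{\left(-7,G \right)} + 56,q \right)} - 34868 = \frac{-2 + 56}{8} - 34868 = \frac{1}{8} \cdot 54 - 34868 = \frac{27}{4} - 34868 = - \frac{139445}{4}$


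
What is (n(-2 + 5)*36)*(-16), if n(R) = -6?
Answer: 3456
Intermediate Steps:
(n(-2 + 5)*36)*(-16) = -6*36*(-16) = -216*(-16) = 3456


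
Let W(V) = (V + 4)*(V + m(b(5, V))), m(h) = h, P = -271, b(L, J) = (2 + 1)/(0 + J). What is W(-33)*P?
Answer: -2860676/11 ≈ -2.6006e+5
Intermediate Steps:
b(L, J) = 3/J
W(V) = (4 + V)*(V + 3/V) (W(V) = (V + 4)*(V + 3/V) = (4 + V)*(V + 3/V))
W(-33)*P = (3 + (-33)**2 + 4*(-33) + 12/(-33))*(-271) = (3 + 1089 - 132 + 12*(-1/33))*(-271) = (3 + 1089 - 132 - 4/11)*(-271) = (10556/11)*(-271) = -2860676/11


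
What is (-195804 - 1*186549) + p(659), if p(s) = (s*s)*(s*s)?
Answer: 188599604608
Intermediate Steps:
p(s) = s⁴ (p(s) = s²*s² = s⁴)
(-195804 - 1*186549) + p(659) = (-195804 - 1*186549) + 659⁴ = (-195804 - 186549) + 188599986961 = -382353 + 188599986961 = 188599604608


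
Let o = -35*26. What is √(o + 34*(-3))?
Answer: 2*I*√253 ≈ 31.812*I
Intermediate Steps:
o = -910
√(o + 34*(-3)) = √(-910 + 34*(-3)) = √(-910 - 102) = √(-1012) = 2*I*√253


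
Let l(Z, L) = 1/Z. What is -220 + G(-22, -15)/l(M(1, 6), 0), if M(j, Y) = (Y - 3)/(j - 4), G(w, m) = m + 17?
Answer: -222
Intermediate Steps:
G(w, m) = 17 + m
M(j, Y) = (-3 + Y)/(-4 + j)
-220 + G(-22, -15)/l(M(1, 6), 0) = -220 + (17 - 15)/(1/((-3 + 6)/(-4 + 1))) = -220 + 2/(1/(3/(-3))) = -220 + 2/(1/(-⅓*3)) = -220 + 2/(1/(-1)) = -220 + 2/(-1) = -220 + 2*(-1) = -220 - 2 = -222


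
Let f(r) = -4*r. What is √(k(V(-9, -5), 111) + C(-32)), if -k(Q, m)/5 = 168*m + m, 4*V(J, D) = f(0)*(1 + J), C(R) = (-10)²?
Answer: I*√93695 ≈ 306.1*I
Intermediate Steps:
C(R) = 100
V(J, D) = 0 (V(J, D) = ((-4*0)*(1 + J))/4 = (0*(1 + J))/4 = (¼)*0 = 0)
k(Q, m) = -845*m (k(Q, m) = -5*(168*m + m) = -845*m)
√(k(V(-9, -5), 111) + C(-32)) = √(-845*111 + 100) = √(-93795 + 100) = √(-93695) = I*√93695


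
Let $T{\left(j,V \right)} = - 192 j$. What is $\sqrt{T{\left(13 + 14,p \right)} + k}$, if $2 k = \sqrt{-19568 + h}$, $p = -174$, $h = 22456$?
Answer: $\sqrt{-5184 + 19 \sqrt{2}} \approx 71.813 i$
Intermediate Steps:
$k = 19 \sqrt{2}$ ($k = \frac{\sqrt{-19568 + 22456}}{2} = \frac{\sqrt{2888}}{2} = \frac{38 \sqrt{2}}{2} = 19 \sqrt{2} \approx 26.87$)
$\sqrt{T{\left(13 + 14,p \right)} + k} = \sqrt{- 192 \left(13 + 14\right) + 19 \sqrt{2}} = \sqrt{\left(-192\right) 27 + 19 \sqrt{2}} = \sqrt{-5184 + 19 \sqrt{2}}$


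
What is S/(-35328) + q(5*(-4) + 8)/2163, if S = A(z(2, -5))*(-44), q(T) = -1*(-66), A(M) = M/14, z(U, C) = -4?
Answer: 13717/454848 ≈ 0.030157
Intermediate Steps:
A(M) = M/14 (A(M) = M*(1/14) = M/14)
q(T) = 66
S = 88/7 (S = ((1/14)*(-4))*(-44) = -2/7*(-44) = 88/7 ≈ 12.571)
S/(-35328) + q(5*(-4) + 8)/2163 = (88/7)/(-35328) + 66/2163 = (88/7)*(-1/35328) + 66*(1/2163) = -11/30912 + 22/721 = 13717/454848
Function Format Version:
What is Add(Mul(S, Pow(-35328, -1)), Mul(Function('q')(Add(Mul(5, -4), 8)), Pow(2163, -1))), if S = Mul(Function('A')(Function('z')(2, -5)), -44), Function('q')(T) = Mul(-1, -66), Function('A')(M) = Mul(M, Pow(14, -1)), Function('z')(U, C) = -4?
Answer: Rational(13717, 454848) ≈ 0.030157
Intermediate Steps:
Function('A')(M) = Mul(Rational(1, 14), M) (Function('A')(M) = Mul(M, Rational(1, 14)) = Mul(Rational(1, 14), M))
Function('q')(T) = 66
S = Rational(88, 7) (S = Mul(Mul(Rational(1, 14), -4), -44) = Mul(Rational(-2, 7), -44) = Rational(88, 7) ≈ 12.571)
Add(Mul(S, Pow(-35328, -1)), Mul(Function('q')(Add(Mul(5, -4), 8)), Pow(2163, -1))) = Add(Mul(Rational(88, 7), Pow(-35328, -1)), Mul(66, Pow(2163, -1))) = Add(Mul(Rational(88, 7), Rational(-1, 35328)), Mul(66, Rational(1, 2163))) = Add(Rational(-11, 30912), Rational(22, 721)) = Rational(13717, 454848)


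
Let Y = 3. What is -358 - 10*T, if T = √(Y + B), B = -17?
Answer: -358 - 10*I*√14 ≈ -358.0 - 37.417*I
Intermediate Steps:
T = I*√14 (T = √(3 - 17) = √(-14) = I*√14 ≈ 3.7417*I)
-358 - 10*T = -358 - 10*I*√14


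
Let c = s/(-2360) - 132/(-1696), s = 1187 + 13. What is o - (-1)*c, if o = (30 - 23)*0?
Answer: -10773/25016 ≈ -0.43064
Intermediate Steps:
o = 0 (o = 7*0 = 0)
s = 1200
c = -10773/25016 (c = 1200/(-2360) - 132/(-1696) = 1200*(-1/2360) - 132*(-1/1696) = -30/59 + 33/424 = -10773/25016 ≈ -0.43064)
o - (-1)*c = 0 - (-1)*(-10773)/25016 = 0 - 1*10773/25016 = 0 - 10773/25016 = -10773/25016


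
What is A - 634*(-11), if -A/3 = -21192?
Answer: 70550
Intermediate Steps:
A = 63576 (A = -3*(-21192) = 63576)
A - 634*(-11) = 63576 - 634*(-11) = 63576 - 1*(-6974) = 63576 + 6974 = 70550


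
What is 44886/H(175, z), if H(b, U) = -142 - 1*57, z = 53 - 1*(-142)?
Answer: -44886/199 ≈ -225.56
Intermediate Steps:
z = 195 (z = 53 + 142 = 195)
H(b, U) = -199 (H(b, U) = -142 - 57 = -199)
44886/H(175, z) = 44886/(-199) = 44886*(-1/199) = -44886/199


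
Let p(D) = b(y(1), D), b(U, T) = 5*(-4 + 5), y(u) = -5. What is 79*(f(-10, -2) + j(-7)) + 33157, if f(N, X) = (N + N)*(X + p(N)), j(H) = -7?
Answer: 27864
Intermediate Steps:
b(U, T) = 5 (b(U, T) = 5*1 = 5)
p(D) = 5
f(N, X) = 2*N*(5 + X) (f(N, X) = (N + N)*(X + 5) = (2*N)*(5 + X) = 2*N*(5 + X))
79*(f(-10, -2) + j(-7)) + 33157 = 79*(2*(-10)*(5 - 2) - 7) + 33157 = 79*(2*(-10)*3 - 7) + 33157 = 79*(-60 - 7) + 33157 = 79*(-67) + 33157 = -5293 + 33157 = 27864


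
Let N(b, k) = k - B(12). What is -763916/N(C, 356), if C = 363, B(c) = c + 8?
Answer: -190979/84 ≈ -2273.6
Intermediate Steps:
B(c) = 8 + c
N(b, k) = -20 + k (N(b, k) = k - (8 + 12) = k - 1*20 = k - 20 = -20 + k)
-763916/N(C, 356) = -763916/(-20 + 356) = -763916/336 = -763916*1/336 = -190979/84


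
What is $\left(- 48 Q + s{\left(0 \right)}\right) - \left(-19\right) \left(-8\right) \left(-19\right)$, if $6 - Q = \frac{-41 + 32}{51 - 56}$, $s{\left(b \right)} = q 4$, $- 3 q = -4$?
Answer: $\frac{40376}{15} \approx 2691.7$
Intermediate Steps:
$q = \frac{4}{3}$ ($q = \left(- \frac{1}{3}\right) \left(-4\right) = \frac{4}{3} \approx 1.3333$)
$s{\left(b \right)} = \frac{16}{3}$ ($s{\left(b \right)} = \frac{4}{3} \cdot 4 = \frac{16}{3}$)
$Q = \frac{21}{5}$ ($Q = 6 - \frac{-41 + 32}{51 - 56} = 6 - - \frac{9}{-5} = 6 - \left(-9\right) \left(- \frac{1}{5}\right) = 6 - \frac{9}{5} = \frac{21}{5} \approx 4.2$)
$\left(- 48 Q + s{\left(0 \right)}\right) - \left(-19\right) \left(-8\right) \left(-19\right) = \left(\left(-48\right) \frac{21}{5} + \frac{16}{3}\right) - \left(-19\right) \left(-8\right) \left(-19\right) = \left(- \frac{1008}{5} + \frac{16}{3}\right) - 152 \left(-19\right) = - \frac{2944}{15} - -2888 = - \frac{2944}{15} + 2888 = \frac{40376}{15}$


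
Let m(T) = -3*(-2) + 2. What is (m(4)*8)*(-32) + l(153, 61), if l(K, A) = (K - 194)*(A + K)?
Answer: -10822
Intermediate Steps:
l(K, A) = (-194 + K)*(A + K)
m(T) = 8 (m(T) = 6 + 2 = 8)
(m(4)*8)*(-32) + l(153, 61) = (8*8)*(-32) + (153**2 - 194*61 - 194*153 + 61*153) = 64*(-32) + (23409 - 11834 - 29682 + 9333) = -2048 - 8774 = -10822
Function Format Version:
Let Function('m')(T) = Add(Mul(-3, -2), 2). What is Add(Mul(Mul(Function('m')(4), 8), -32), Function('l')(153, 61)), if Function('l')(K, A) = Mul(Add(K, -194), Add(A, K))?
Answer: -10822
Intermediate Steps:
Function('l')(K, A) = Mul(Add(-194, K), Add(A, K))
Function('m')(T) = 8 (Function('m')(T) = Add(6, 2) = 8)
Add(Mul(Mul(Function('m')(4), 8), -32), Function('l')(153, 61)) = Add(Mul(Mul(8, 8), -32), Add(Pow(153, 2), Mul(-194, 61), Mul(-194, 153), Mul(61, 153))) = Add(Mul(64, -32), Add(23409, -11834, -29682, 9333)) = Add(-2048, -8774) = -10822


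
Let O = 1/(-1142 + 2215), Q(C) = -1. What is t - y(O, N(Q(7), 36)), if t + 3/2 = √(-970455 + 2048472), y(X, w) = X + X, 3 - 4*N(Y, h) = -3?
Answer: -3223/2146 + √1078017 ≈ 1036.8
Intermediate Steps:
N(Y, h) = 3/2 (N(Y, h) = ¾ - ¼*(-3) = ¾ + ¾ = 3/2)
O = 1/1073 ≈ 0.00093197
y(X, w) = 2*X
t = -3/2 + √1078017 (t = -3/2 + √(-970455 + 2048472) = -3/2 + √1078017 ≈ 1036.8)
t - y(O, N(Q(7), 36)) = (-3/2 + √1078017) - 2/1073 = -3223/2146 + √1078017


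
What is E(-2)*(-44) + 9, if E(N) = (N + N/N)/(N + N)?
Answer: -2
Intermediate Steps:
E(N) = (1 + N)/(2*N) (E(N) = (N + 1)/((2*N)) = (1 + N)*(1/(2*N)) = (1 + N)/(2*N))
E(-2)*(-44) + 9 = ((½)*(1 - 2)/(-2))*(-44) + 9 = ((½)*(-½)*(-1))*(-44) + 9 = (¼)*(-44) + 9 = -11 + 9 = -2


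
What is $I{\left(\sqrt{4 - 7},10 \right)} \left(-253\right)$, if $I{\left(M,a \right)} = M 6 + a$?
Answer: $-2530 - 1518 i \sqrt{3} \approx -2530.0 - 2629.3 i$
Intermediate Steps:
$I{\left(M,a \right)} = a + 6 M$ ($I{\left(M,a \right)} = 6 M + a = a + 6 M$)
$I{\left(\sqrt{4 - 7},10 \right)} \left(-253\right) = \left(10 + 6 \sqrt{4 - 7}\right) \left(-253\right) = \left(10 + 6 \sqrt{-3}\right) \left(-253\right) = \left(10 + 6 i \sqrt{3}\right) \left(-253\right) = -2530 - 1518 i \sqrt{3}$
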